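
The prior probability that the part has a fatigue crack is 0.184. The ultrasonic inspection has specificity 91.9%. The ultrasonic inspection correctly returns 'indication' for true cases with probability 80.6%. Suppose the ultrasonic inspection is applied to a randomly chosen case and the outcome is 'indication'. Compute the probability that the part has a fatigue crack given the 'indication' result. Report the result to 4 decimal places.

P(H | E) ≈ 0.6917

Write H for 'the part has a fatigue crack'. Prior odds H:¬H = 0.184/0.816 = 0.22549. For the 'indication' outcome, the likelihood ratio is 0.806/0.081 = 9.9506.
Posterior odds = 0.22549 × 9.9506 = 2.2438, so P(H|E) = 2.2438/(1+2.2438) = 0.6917.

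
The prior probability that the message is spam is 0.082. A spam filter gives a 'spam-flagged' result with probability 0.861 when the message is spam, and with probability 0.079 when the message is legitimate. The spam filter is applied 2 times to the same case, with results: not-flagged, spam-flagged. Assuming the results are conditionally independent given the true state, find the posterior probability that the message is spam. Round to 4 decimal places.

Posterior P(H) ≈ 0.1281

Let H be the event that the message is spam; start with P(H) = 0.082. P('spam-flagged'|H) = 0.861, P('spam-flagged'|¬H) = 0.079.
Update on result 1 ('not-flagged'): P(H) ← 0.139·0.0820 / (0.139·0.0820 + 0.921·0.9180) = 0.011398/0.85688 = 0.0133.
Update on result 2 ('spam-flagged'): P(H) ← 0.861·0.0133 / (0.861·0.0133 + 0.079·0.9867) = 0.011453/0.089402 = 0.1281.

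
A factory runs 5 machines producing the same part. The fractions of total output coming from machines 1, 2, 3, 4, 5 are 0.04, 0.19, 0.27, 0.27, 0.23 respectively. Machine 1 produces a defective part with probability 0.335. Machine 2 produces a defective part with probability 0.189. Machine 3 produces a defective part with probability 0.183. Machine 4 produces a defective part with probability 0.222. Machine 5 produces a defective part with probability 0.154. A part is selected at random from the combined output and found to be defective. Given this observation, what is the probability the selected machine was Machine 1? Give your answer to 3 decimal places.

Tabulate prior·likelihood by source: [1] prior 0.04, lik 0.335, product 0.01340; [2] prior 0.19, lik 0.189, product 0.03591; [3] prior 0.27, lik 0.183, product 0.04941; [4] prior 0.27, lik 0.222, product 0.05994; [5] prior 0.23, lik 0.154, product 0.03542.
Normalizing constant = 0.19408; the posterior for Machine 1 is its product over the sum, 0.01340/0.19408 = 0.069.

Posterior probability ≈ 0.069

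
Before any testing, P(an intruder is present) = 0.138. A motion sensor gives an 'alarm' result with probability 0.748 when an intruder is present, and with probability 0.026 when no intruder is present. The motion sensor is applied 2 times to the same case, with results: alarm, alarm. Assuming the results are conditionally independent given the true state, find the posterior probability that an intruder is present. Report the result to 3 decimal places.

Posterior P(H) ≈ 0.993

Let H be the event that an intruder is present; start with P(H) = 0.138. P('alarm'|H) = 0.748, P('alarm'|¬H) = 0.026.
Update on result 1 ('alarm'): P(H) ← 0.748·0.1380 / (0.748·0.1380 + 0.026·0.8620) = 0.10322/0.12564 = 0.8216.
Update on result 2 ('alarm'): P(H) ← 0.748·0.8216 / (0.748·0.8216 + 0.026·0.1784) = 0.61457/0.61920 = 0.9925.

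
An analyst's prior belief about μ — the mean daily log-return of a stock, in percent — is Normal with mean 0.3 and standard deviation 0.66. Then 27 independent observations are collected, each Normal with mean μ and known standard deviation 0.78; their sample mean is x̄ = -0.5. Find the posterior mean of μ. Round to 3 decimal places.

With known σ, the Normal prior is conjugate. Weight on the data is w = (n/σ²)/(n/σ² + 1/τ₀²) = 44.3787/(44.3787+2.29568) = 0.95081.
Posterior mean = w·x̄ + (1−w)·μ₀ = 0.95081·-0.5 + 0.049185·0.3 = -0.461.

Posterior mean ≈ -0.461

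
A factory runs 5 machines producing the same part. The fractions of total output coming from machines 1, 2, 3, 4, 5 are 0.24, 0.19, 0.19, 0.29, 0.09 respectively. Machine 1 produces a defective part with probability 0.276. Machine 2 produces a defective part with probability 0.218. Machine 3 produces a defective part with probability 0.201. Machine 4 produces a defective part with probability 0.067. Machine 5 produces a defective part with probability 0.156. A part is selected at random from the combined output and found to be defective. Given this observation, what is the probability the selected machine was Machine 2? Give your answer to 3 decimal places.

Tabulate prior·likelihood by source: [1] prior 0.24, lik 0.276, product 0.06624; [2] prior 0.19, lik 0.218, product 0.04142; [3] prior 0.19, lik 0.201, product 0.03819; [4] prior 0.29, lik 0.067, product 0.01943; [5] prior 0.09, lik 0.156, product 0.01404.
Normalizing constant = 0.17932; the posterior for Machine 2 is its product over the sum, 0.04142/0.17932 = 0.231.

Posterior probability ≈ 0.231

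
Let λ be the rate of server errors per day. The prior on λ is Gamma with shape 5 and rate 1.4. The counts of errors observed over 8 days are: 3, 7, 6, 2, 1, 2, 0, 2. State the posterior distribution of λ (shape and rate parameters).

Posterior: Gamma(shape=28, rate=9.4)

Total count ∑xᵢ = 23 over n = 8 days.
Gamma is conjugate to the Poisson likelihood: posterior is Gamma(shape = 5+23 = 28, rate = 1.4+8 = 9.4).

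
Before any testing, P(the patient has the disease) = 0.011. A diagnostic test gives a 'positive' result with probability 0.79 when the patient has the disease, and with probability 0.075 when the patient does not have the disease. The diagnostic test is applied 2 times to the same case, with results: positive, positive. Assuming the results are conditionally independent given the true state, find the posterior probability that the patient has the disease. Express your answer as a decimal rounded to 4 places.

Posterior P(H) ≈ 0.5524

With H the event that the patient has the disease, the joint likelihood of the observed sequence is P(data|H) = 0.79·0.79 = 0.62410 and P(data|¬H) = 0.075·0.075 = 0.0056250.
Bayes: P(H|data) = 0.011·0.62410 / (0.011·0.62410 + 0.989·0.0056250) = 0.0068651/0.012428 = 0.5524.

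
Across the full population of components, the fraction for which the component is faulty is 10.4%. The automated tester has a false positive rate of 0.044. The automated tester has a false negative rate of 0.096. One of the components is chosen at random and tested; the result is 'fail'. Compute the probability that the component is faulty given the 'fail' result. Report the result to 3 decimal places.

Write H for 'the component is faulty'. Prior odds H:¬H = 0.104/0.896 = 0.11607. For the 'fail' outcome, the likelihood ratio is 0.904/0.044 = 20.545.
Posterior odds = 0.11607 × 20.545 = 2.3847, so P(H|E) = 2.3847/(1+2.3847) = 0.705.

P(H | E) ≈ 0.705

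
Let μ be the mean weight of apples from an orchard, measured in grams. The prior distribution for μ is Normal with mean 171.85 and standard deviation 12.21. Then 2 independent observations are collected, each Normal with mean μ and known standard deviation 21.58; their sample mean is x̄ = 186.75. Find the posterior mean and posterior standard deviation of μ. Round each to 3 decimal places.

With known σ, the Normal prior is conjugate. Weight on the data is w = (n/σ²)/(n/σ² + 1/τ₀²) = 0.00429464/(0.00429464+0.00670762) = 0.39034.
Posterior mean = w·x̄ + (1−w)·μ₀ = 0.39034·186.75 + 0.60966·171.85 = 177.666. Posterior variance = 1/(0.00429464+0.00670762) = 90.8904, so SD = 9.534.

Posterior mean ≈ 177.666; posterior SD ≈ 9.534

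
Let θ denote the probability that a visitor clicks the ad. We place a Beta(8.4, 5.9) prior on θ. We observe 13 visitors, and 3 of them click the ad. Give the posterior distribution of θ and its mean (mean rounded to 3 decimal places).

Posterior: Beta(11.4, 15.9); mean ≈ 0.418

Observing 3 successes and 10 failures updates Beta(8.4, 5.9) by adding the success and failure counts to the two shape parameters: α = 8.4+3 = 11.4, β = 5.9+10 = 15.9.
E[θ | data] = 11.4/(11.4+15.9) = 0.418.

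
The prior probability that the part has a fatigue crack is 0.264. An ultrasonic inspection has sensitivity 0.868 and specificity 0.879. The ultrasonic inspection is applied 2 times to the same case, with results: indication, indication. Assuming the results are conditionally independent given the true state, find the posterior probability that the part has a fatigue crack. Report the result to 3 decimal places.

Posterior P(H) ≈ 0.949

With H the event that the part has a fatigue crack, the joint likelihood of the observed sequence is P(data|H) = 0.868·0.868 = 0.75342 and P(data|¬H) = 0.121·0.121 = 0.014641.
Bayes: P(H|data) = 0.264·0.75342 / (0.264·0.75342 + 0.736·0.014641) = 0.19890/0.20968 = 0.9486.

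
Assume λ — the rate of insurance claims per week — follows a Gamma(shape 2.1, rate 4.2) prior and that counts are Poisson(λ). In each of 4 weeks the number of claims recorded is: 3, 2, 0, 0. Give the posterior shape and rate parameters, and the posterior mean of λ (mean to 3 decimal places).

Posterior: Gamma(shape=7.1, rate=8.2); mean ≈ 0.866

Total count ∑xᵢ = 5 over n = 4 weeks.
Gamma is conjugate to the Poisson likelihood: posterior is Gamma(shape = 2.1+5 = 7.1, rate = 4.2+4 = 8.2).
E[λ | data] = 7.1/8.2 = 0.866.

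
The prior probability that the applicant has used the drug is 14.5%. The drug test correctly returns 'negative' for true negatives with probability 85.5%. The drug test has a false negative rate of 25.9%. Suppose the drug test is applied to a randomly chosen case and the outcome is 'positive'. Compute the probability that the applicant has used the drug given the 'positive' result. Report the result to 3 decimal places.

P(H | E) ≈ 0.464

Write H for 'the applicant has used the drug'. Prior odds H:¬H = 0.145/0.855 = 0.16959. For the 'positive' outcome, the likelihood ratio is 0.741/0.145 = 5.1103.
Posterior odds = 0.16959 × 5.1103 = 0.86667, so P(H|E) = 0.86667/(1+0.86667) = 0.464.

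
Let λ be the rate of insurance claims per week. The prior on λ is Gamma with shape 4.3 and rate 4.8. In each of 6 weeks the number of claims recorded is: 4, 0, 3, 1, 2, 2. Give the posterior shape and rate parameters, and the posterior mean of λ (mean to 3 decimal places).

Total count ∑xᵢ = 12 over n = 6 weeks.
Gamma is conjugate to the Poisson likelihood: posterior is Gamma(shape = 4.3+12 = 16.3, rate = 4.8+6 = 10.8).
Posterior mean = shape/rate = 16.3/10.8 = 1.509.

Posterior: Gamma(shape=16.3, rate=10.8); mean ≈ 1.509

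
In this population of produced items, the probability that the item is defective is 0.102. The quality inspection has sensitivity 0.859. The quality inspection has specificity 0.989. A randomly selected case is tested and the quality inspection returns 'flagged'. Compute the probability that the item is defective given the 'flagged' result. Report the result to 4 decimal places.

Write H for 'the item is defective'. Prior odds H:¬H = 0.102/0.898 = 0.11359. For the 'flagged' outcome, the likelihood ratio is 0.859/0.011 = 78.091.
Posterior odds = 0.11359 × 78.091 = 8.8700, so P(H|E) = 8.8700/(1+8.8700) = 0.8987.

P(H | E) ≈ 0.8987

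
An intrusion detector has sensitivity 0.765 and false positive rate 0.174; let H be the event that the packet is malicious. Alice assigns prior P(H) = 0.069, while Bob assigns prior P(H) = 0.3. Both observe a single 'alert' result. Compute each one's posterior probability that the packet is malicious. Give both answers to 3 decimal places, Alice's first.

Alice: 0.246; Bob: 0.653

P('+'|H) = 0.765, P('+'|¬H) = 0.174.
Alice: numerator 0.765·0.069 = 0.052785; evidence = 0.052785+0.174·0.931 = 0.21478; posterior = 0.246.
Bob: numerator 0.765·0.3 = 0.22950; evidence = 0.22950+0.174·0.7 = 0.35130; posterior = 0.653.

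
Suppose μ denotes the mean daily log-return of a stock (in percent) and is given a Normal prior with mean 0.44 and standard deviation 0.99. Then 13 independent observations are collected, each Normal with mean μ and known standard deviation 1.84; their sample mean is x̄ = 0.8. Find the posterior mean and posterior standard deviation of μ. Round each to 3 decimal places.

Posterior mean ≈ 0.724; posterior SD ≈ 0.454

With known σ, the Normal prior is conjugate. Weight on the data is w = (n/σ²)/(n/σ² + 1/τ₀²) = 3.83979/(3.83979+1.02030) = 0.79007.
Posterior mean = w·x̄ + (1−w)·μ₀ = 0.79007·0.8 + 0.20993·0.44 = 0.724. Posterior variance = 1/(3.83979+1.02030) = 0.205757, so SD = 0.454.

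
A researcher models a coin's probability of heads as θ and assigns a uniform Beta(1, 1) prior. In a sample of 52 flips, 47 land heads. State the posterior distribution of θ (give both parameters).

Observing 47 successes and 5 failures updates Beta(1, 1) by adding the success and failure counts to the two shape parameters: α = 1+47 = 48, β = 1+5 = 6.

Posterior: Beta(48, 6)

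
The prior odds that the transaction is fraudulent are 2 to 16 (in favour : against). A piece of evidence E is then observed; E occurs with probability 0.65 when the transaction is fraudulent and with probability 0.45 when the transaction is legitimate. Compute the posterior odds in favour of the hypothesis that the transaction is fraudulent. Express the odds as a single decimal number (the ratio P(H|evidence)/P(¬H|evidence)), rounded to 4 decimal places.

Prior odds = 2/16 = 0.12500. In log-odds, ln(0.12500) = -2.0794.
Add log likelihood ratio: ln(1.4444) = 0.36772.
Posterior log-odds = -1.7117, so posterior odds = exp(-1.7117) = 0.18056.

Posterior odds ≈ 0.1806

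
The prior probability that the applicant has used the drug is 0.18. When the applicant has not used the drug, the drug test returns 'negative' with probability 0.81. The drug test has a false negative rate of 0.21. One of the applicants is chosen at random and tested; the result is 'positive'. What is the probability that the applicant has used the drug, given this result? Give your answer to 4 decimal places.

P(H | E) ≈ 0.4772

Let H be the event that the applicant has used the drug. P(H) = 0.18, so P(¬H) = 0.82. With E the 'positive' result, P(E|H) = 0.79 and P(E|¬H) = 0.19.
P(E) = 0.79·0.18 + 0.19·0.82 = 0.14220 + 0.15580 = 0.29800.
By Bayes' theorem, P(H|E) = 0.14220 / 0.29800 = 0.4772.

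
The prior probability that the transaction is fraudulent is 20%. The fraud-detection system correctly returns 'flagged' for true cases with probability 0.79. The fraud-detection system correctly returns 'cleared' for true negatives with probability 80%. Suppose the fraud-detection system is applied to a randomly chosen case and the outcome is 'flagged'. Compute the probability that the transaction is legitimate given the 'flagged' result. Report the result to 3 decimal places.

P(¬H | E) ≈ 0.503

Write H for 'the transaction is fraudulent'. Prior odds H:¬H = 0.2/0.8 = 0.25000. For the 'flagged' outcome, the likelihood ratio is 0.79/0.2 = 3.9500.
Posterior odds = 0.25000 × 3.9500 = 0.98750, so P(H|E) = 0.98750/(1+0.98750) = 0.497. Then P(¬H|E) = 1 − 0.497 = 0.503.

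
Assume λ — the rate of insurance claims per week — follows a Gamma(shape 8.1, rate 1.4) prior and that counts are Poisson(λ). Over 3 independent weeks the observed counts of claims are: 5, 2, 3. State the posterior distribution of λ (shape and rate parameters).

Total count ∑xᵢ = 10 over n = 3 weeks.
Gamma is conjugate to the Poisson likelihood: posterior is Gamma(shape = 8.1+10 = 18.1, rate = 1.4+3 = 4.4).

Posterior: Gamma(shape=18.1, rate=4.4)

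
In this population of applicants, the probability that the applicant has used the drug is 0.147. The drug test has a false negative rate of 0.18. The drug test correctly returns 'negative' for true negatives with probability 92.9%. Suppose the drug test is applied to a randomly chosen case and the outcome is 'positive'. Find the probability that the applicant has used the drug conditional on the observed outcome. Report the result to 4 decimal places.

Let H be the event that the applicant has used the drug. P(H) = 0.147, so P(¬H) = 0.853. With E the 'positive' result, P(E|H) = 0.82 and P(E|¬H) = 0.071.
P(E) = 0.82·0.147 + 0.071·0.853 = 0.12054 + 0.060563 = 0.18110.
By Bayes' theorem, P(H|E) = 0.12054 / 0.18110 = 0.6656.

P(H | E) ≈ 0.6656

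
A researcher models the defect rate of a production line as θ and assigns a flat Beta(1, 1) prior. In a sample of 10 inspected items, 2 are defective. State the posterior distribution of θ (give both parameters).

The binomial likelihood is conjugate to the Beta prior: with 2 successes and 8 failures, the posterior is Beta(1+2, 1+8) = Beta(3, 9).

Posterior: Beta(3, 9)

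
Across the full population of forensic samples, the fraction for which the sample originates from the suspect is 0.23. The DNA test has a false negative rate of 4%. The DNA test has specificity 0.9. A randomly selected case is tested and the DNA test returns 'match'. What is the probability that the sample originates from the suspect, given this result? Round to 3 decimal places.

P(H | E) ≈ 0.741

Write H for 'the sample originates from the suspect'. Prior odds H:¬H = 0.23/0.77 = 0.29870. For the 'match' outcome, the likelihood ratio is 0.96/0.1 = 9.6000.
Posterior odds = 0.29870 × 9.6000 = 2.8675, so P(H|E) = 2.8675/(1+2.8675) = 0.741.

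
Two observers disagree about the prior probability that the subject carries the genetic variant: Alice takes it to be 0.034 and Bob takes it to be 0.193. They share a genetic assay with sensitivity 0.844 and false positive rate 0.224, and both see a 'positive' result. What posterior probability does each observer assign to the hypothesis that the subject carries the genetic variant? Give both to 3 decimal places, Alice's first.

The likelihood ratio for a 'positive' result is 0.844/0.224 = 3.7679.
Alice: prior odds 0.034/0.966 = 0.035197; posterior odds 0.13262; posterior probability 0.117.
Bob: prior odds 0.193/0.807 = 0.23916; posterior odds 0.90111; posterior probability 0.474.

Alice: 0.117; Bob: 0.474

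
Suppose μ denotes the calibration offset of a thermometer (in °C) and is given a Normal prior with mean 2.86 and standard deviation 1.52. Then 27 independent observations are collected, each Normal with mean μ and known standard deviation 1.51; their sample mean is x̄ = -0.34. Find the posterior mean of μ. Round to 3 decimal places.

Posterior mean ≈ -0.227

Prior precision 1/τ₀² = 1/1.52² = 0.432825; data precision n/σ² = 27/1.51² = 11.8416.
Posterior precision = 0.432825 + 11.8416 = 12.2744.
Posterior mean = (0.432825·2.86 + 11.8416·-0.34) / 12.2744 = -0.227.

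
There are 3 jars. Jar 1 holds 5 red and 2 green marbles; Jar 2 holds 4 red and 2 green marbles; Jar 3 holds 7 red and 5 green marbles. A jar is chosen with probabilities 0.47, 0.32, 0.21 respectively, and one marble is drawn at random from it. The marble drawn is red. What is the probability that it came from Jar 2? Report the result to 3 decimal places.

P(red|Jar 1) = 0.7143; P(red|Jar 2) = 0.6667; P(red|Jar 3) = 0.5833.
Prior × likelihood for each source: 0.47·0.7143=0.3357, 0.32·0.6667=0.2133, 0.21·0.5833=0.1225. Summing gives P(red) = 0.67155.
P(Jar 2 | red) = 0.2133 / 0.67155 = 0.318.

Posterior probability ≈ 0.318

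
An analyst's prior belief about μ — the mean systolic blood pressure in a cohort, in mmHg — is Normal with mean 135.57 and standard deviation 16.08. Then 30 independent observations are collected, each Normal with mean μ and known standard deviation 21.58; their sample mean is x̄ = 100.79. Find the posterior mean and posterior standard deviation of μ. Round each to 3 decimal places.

Posterior mean ≈ 102.760; posterior SD ≈ 3.827

With known σ, the Normal prior is conjugate. Weight on the data is w = (n/σ²)/(n/σ² + 1/τ₀²) = 0.0644197/(0.0644197+0.00386748) = 0.94336.
Posterior mean = w·x̄ + (1−w)·μ₀ = 0.94336·100.79 + 0.056636·135.57 = 102.760. Posterior variance = 1/(0.0644197+0.00386748) = 14.6440, so SD = 3.827.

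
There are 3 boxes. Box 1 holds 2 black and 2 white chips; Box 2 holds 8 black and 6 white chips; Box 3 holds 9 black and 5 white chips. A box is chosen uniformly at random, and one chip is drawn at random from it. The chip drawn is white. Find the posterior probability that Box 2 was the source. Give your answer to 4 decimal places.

Posterior probability ≈ 0.3333

Tabulate prior·likelihood by source: [1] prior 0.333333, lik 0.5, product 0.1667; [2] prior 0.333333, lik 0.4286, product 0.1429; [3] prior 0.333333, lik 0.3571, product 0.1190.
Normalizing constant = 0.42857; the posterior for Box 2 is its product over the sum, 0.1429/0.42857 = 0.3333.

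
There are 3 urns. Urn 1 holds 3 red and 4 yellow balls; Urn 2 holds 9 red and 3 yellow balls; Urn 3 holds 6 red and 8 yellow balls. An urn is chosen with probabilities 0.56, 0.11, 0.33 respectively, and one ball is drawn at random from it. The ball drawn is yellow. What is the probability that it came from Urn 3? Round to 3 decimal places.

Tabulate prior·likelihood by source: [1] prior 0.56, lik 0.5714, product 0.3200; [2] prior 0.11, lik 0.25, product 0.02750; [3] prior 0.33, lik 0.5714, product 0.1886.
Normalizing constant = 0.53607; the posterior for Urn 3 is its product over the sum, 0.1886/0.53607 = 0.352.

Posterior probability ≈ 0.352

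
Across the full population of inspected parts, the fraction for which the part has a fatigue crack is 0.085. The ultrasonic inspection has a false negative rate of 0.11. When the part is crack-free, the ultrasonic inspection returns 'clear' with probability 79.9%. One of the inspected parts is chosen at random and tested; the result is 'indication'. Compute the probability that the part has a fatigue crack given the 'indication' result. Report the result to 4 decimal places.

Write H for 'the part has a fatigue crack'. Prior odds H:¬H = 0.085/0.915 = 0.092896. For the 'indication' outcome, the likelihood ratio is 0.89/0.201 = 4.4279.
Posterior odds = 0.092896 × 4.4279 = 0.41133, so P(H|E) = 0.41133/(1+0.41133) = 0.2914.

P(H | E) ≈ 0.2914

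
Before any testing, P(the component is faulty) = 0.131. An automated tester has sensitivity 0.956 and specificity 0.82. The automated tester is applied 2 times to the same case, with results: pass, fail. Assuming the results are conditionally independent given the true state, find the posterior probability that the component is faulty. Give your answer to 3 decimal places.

Posterior P(H) ≈ 0.041

Let H be the event that the component is faulty; start with P(H) = 0.131. P('fail'|H) = 0.956, P('fail'|¬H) = 0.18.
Update on result 1 ('pass'): P(H) ← 0.044·0.1310 / (0.044·0.1310 + 0.82·0.8690) = 0.0057640/0.71834 = 0.0080.
Update on result 2 ('fail'): P(H) ← 0.956·0.0080 / (0.956·0.0080 + 0.18·0.9920) = 0.0076710/0.18623 = 0.0412.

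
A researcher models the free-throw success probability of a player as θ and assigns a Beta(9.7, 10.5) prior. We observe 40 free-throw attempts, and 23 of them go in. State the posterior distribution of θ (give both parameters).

The binomial likelihood is conjugate to the Beta prior: with 23 successes and 17 failures, the posterior is Beta(9.7+23, 10.5+17) = Beta(32.7, 27.5).

Posterior: Beta(32.7, 27.5)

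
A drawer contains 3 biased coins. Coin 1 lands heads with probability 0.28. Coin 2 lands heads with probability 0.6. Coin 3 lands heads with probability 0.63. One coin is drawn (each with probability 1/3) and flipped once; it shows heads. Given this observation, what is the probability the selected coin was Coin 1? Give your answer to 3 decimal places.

Posterior probability ≈ 0.185

P(heads|C1) = 0.28; P(heads|C2) = 0.6; P(heads|C3) = 0.63.
Prior × likelihood for each source: 0.333333·0.28=0.09333, 0.333333·0.6=0.2000, 0.333333·0.63=0.2100. Summing gives P(heads) = 0.50333.
P(Coin 1 | heads) = 0.09333 / 0.50333 = 0.185.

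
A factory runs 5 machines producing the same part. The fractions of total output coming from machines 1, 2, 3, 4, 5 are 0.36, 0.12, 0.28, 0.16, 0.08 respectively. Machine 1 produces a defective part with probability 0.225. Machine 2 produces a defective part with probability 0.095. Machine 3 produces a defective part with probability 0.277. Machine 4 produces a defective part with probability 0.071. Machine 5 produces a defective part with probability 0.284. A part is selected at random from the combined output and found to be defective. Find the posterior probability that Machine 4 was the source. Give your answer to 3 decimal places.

Tabulate prior·likelihood by source: [1] prior 0.36, lik 0.225, product 0.08100; [2] prior 0.12, lik 0.095, product 0.01140; [3] prior 0.28, lik 0.277, product 0.07756; [4] prior 0.16, lik 0.071, product 0.01136; [5] prior 0.08, lik 0.284, product 0.02272.
Normalizing constant = 0.20404; the posterior for Machine 4 is its product over the sum, 0.01136/0.20404 = 0.056.

Posterior probability ≈ 0.056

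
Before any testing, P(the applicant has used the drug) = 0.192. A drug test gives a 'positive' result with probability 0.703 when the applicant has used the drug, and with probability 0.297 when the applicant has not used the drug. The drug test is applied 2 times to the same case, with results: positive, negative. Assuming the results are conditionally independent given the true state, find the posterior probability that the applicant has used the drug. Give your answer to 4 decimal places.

Let H be the event that the applicant has used the drug; start with P(H) = 0.192. P('positive'|H) = 0.703, P('positive'|¬H) = 0.297.
Update on result 1 ('positive'): P(H) ← 0.703·0.1920 / (0.703·0.1920 + 0.297·0.8080) = 0.13498/0.37495 = 0.3600.
Update on result 2 ('negative'): P(H) ← 0.297·0.3600 / (0.297·0.3600 + 0.703·0.6400) = 0.10691/0.55685 = 0.1920.

Posterior P(H) ≈ 0.1920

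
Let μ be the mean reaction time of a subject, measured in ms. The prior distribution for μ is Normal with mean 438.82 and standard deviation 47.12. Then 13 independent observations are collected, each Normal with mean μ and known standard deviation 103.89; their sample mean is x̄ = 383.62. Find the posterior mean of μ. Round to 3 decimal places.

Posterior mean ≈ 398.643

With known σ, the Normal prior is conjugate. Weight on the data is w = (n/σ²)/(n/σ² + 1/τ₀²) = 0.00120447/(0.00120447+0.00045039) = 0.72784.
Posterior mean = w·x̄ + (1−w)·μ₀ = 0.72784·383.62 + 0.27216·438.82 = 398.643.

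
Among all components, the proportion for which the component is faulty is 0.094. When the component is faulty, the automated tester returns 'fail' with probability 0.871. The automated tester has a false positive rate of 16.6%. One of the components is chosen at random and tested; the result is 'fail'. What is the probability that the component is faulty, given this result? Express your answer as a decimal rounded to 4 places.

Let H be the event that the component is faulty. P(H) = 0.094, so P(¬H) = 0.906. With E the 'fail' result, P(E|H) = 0.871 and P(E|¬H) = 0.166.
P(E) = 0.871·0.094 + 0.166·0.906 = 0.081874 + 0.15040 = 0.23227.
By Bayes' theorem, P(H|E) = 0.081874 / 0.23227 = 0.3525.

P(H | E) ≈ 0.3525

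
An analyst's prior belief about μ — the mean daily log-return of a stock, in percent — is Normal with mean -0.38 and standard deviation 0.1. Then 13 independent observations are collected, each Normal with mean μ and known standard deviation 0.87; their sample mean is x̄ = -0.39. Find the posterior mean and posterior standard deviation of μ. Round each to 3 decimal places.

Prior precision 1/τ₀² = 1/0.1² = 100.000; data precision n/σ² = 13/0.87² = 17.1753.
Posterior precision = 100.000 + 17.1753 = 117.175, giving posterior SD = 1/√117.175 = 0.092.
Posterior mean = (100.000·-0.38 + 17.1753·-0.39) / 117.175 = -0.381.

Posterior mean ≈ -0.381; posterior SD ≈ 0.092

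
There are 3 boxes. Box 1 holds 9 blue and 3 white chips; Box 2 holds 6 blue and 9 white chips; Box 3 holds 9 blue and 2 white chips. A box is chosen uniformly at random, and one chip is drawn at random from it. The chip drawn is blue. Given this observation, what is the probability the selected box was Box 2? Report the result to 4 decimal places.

Posterior probability ≈ 0.2032

Tabulate prior·likelihood by source: [1] prior 0.333333, lik 0.75, product 0.2500; [2] prior 0.333333, lik 0.4, product 0.1333; [3] prior 0.333333, lik 0.8182, product 0.2727.
Normalizing constant = 0.65606; the posterior for Box 2 is its product over the sum, 0.1333/0.65606 = 0.2032.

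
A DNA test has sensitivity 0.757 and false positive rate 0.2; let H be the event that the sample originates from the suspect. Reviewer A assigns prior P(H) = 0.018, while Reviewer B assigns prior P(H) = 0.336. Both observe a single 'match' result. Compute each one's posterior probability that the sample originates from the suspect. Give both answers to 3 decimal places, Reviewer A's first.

P('+'|H) = 0.757, P('+'|¬H) = 0.2.
Reviewer A: numerator 0.757·0.018 = 0.013626; evidence = 0.013626+0.2·0.982 = 0.21003; posterior = 0.065.
Reviewer B: numerator 0.757·0.336 = 0.25435; evidence = 0.25435+0.2·0.664 = 0.38715; posterior = 0.657.

Reviewer A: 0.065; Reviewer B: 0.657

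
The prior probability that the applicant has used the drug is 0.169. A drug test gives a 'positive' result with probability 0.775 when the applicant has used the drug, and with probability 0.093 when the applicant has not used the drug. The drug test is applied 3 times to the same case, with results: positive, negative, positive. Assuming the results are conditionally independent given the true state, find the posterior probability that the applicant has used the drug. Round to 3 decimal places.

With H the event that the applicant has used the drug, the joint likelihood of the observed sequence is P(data|H) = 0.775·0.225·0.775 = 0.13514 and P(data|¬H) = 0.093·0.907·0.093 = 0.0078446.
Bayes: P(H|data) = 0.169·0.13514 / (0.169·0.13514 + 0.831·0.0078446) = 0.022839/0.029358 = 0.7779.

Posterior P(H) ≈ 0.778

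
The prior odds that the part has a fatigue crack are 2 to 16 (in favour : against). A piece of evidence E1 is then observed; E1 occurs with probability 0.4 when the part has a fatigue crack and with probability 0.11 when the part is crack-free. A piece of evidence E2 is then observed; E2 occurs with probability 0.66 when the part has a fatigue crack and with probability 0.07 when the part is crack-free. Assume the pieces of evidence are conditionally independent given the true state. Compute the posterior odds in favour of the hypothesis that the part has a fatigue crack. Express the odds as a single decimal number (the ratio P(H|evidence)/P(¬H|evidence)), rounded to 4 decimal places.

Prior odds = 2/16 = 0.12500. In log-odds, ln(0.12500) = -2.0794.
Add log likelihood ratios: ln(3.6364) + ln(9.4286) = 3.5347.
Posterior log-odds = 1.4553, so posterior odds = exp(1.4553) = 4.2857.

Posterior odds ≈ 4.2857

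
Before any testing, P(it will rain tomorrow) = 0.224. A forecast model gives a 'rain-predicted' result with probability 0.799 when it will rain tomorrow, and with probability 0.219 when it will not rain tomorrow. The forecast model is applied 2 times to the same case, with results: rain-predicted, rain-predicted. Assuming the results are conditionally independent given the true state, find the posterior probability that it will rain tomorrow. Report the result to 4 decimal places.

Posterior P(H) ≈ 0.7935

Let H be the event that it will rain tomorrow; start with P(H) = 0.224. P('rain-predicted'|H) = 0.799, P('rain-predicted'|¬H) = 0.219.
Update on result 1 ('rain-predicted'): P(H) ← 0.799·0.2240 / (0.799·0.2240 + 0.219·0.7760) = 0.17898/0.34892 = 0.5129.
Update on result 2 ('rain-predicted'): P(H) ← 0.799·0.5129 / (0.799·0.5129 + 0.219·0.4871) = 0.40984/0.51651 = 0.7935.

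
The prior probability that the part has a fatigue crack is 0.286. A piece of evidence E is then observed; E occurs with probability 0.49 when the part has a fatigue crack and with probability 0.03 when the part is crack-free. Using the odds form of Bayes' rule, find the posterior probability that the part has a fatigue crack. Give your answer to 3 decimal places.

Prior odds = 0.286/(1−0.286) = 0.40056. In log-odds, ln(0.40056) = -0.91489.
Add log likelihood ratio: ln(16.333) = 2.7932.
Posterior log-odds = 1.8783, so posterior odds = exp(1.8783) = 6.5425. Converting, P(H|E) = 6.5425/7.5425 = 0.867.

Posterior probability ≈ 0.867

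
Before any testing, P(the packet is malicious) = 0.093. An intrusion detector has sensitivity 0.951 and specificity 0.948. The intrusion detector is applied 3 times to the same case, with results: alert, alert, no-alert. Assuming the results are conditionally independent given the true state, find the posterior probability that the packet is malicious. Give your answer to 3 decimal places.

Posterior P(H) ≈ 0.639

Let H be the event that the packet is malicious; start with P(H) = 0.093. P('alert'|H) = 0.951, P('alert'|¬H) = 0.052.
Update on result 1 ('alert'): P(H) ← 0.951·0.0930 / (0.951·0.0930 + 0.052·0.9070) = 0.088443/0.13561 = 0.6522.
Update on result 2 ('alert'): P(H) ← 0.951·0.6522 / (0.951·0.6522 + 0.052·0.3478) = 0.62024/0.63833 = 0.9717.
Update on result 3 ('no-alert'): P(H) ← 0.049·0.9717 / (0.049·0.9717 + 0.948·0.0283) = 0.047612/0.074471 = 0.6393.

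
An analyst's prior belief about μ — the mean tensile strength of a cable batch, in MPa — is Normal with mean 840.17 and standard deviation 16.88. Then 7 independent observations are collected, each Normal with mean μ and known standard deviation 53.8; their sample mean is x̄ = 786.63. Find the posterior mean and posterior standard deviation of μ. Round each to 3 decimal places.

Posterior mean ≈ 818.327; posterior SD ≈ 12.988

With known σ, the Normal prior is conjugate. Weight on the data is w = (n/σ²)/(n/σ² + 1/τ₀²) = 0.00241843/(0.00241843+0.00350958) = 0.40797.
Posterior mean = w·x̄ + (1−w)·μ₀ = 0.40797·786.63 + 0.59203·840.17 = 818.327. Posterior variance = 1/(0.00241843+0.00350958) = 168.691, so SD = 12.988.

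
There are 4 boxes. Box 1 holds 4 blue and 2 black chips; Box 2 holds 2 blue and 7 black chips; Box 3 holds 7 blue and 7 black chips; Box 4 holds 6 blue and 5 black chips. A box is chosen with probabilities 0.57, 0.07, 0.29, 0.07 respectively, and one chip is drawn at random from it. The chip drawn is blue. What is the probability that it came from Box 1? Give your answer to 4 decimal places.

Posterior probability ≈ 0.6566

Tabulate prior·likelihood by source: [1] prior 0.57, lik 0.6667, product 0.3800; [2] prior 0.07, lik 0.2222, product 0.01556; [3] prior 0.29, lik 0.5, product 0.1450; [4] prior 0.07, lik 0.5455, product 0.03818.
Normalizing constant = 0.57874; the posterior for Box 1 is its product over the sum, 0.3800/0.57874 = 0.6566.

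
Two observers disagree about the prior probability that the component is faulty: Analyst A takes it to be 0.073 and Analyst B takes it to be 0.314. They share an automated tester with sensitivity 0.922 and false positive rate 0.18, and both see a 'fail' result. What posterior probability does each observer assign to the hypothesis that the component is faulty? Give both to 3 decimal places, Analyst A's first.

The likelihood ratio for a 'fail' result is 0.922/0.18 = 5.1222.
Analyst A: prior odds 0.073/0.927 = 0.078749; posterior odds 0.40337; posterior probability 0.287.
Analyst B: prior odds 0.314/0.686 = 0.45773; posterior odds 2.3446; posterior probability 0.701.

Analyst A: 0.287; Analyst B: 0.701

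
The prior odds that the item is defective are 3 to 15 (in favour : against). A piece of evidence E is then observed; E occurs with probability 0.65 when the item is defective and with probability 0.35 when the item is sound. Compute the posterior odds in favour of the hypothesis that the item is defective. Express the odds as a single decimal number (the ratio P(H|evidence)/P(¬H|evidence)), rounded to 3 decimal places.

Prior odds = 3/15 = 0.20000.
Likelihood ratio for E = 0.65/0.35 = 1.8571.
Posterior odds = prior odds × LR = 0.37143.

Posterior odds ≈ 0.371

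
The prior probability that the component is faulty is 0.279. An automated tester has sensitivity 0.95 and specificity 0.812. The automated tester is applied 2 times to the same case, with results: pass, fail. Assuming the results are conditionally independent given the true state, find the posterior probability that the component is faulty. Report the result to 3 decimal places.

Posterior P(H) ≈ 0.107

Let H be the event that the component is faulty; start with P(H) = 0.279. P('fail'|H) = 0.95, P('fail'|¬H) = 0.188.
Update on result 1 ('pass'): P(H) ← 0.05·0.2790 / (0.05·0.2790 + 0.812·0.7210) = 0.013950/0.59940 = 0.0233.
Update on result 2 ('fail'): P(H) ← 0.95·0.0233 / (0.95·0.0233 + 0.188·0.9767) = 0.022110/0.20573 = 0.1075.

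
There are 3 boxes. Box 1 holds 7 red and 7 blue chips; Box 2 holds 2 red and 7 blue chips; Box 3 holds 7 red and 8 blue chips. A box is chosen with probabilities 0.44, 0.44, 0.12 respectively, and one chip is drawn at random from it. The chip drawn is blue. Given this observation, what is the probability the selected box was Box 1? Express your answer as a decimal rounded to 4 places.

P(blue|Box 1) = 0.5; P(blue|Box 2) = 0.7778; P(blue|Box 3) = 0.5333.
Prior × likelihood for each source: 0.44·0.5=0.2200, 0.44·0.7778=0.3422, 0.12·0.5333=0.06400. Summing gives P(blue) = 0.62622.
P(Box 1 | blue) = 0.2200 / 0.62622 = 0.3513.

Posterior probability ≈ 0.3513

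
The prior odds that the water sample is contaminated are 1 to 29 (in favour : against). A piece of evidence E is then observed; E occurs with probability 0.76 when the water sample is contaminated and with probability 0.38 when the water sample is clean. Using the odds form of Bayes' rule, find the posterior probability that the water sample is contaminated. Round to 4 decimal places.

Prior odds = 1/29 = 0.034483.
Likelihood ratio for E = 0.76/0.38 = 2.0000.
Posterior odds = prior odds × LR = 0.068966.
Posterior probability = odds/(1+odds) = 0.068966/1.0690 = 0.0645.

Posterior probability ≈ 0.0645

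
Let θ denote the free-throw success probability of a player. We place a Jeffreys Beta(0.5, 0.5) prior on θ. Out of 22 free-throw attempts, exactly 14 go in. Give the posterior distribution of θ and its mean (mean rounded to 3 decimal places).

Posterior: Beta(14.5, 8.5); mean ≈ 0.630

The binomial likelihood is conjugate to the Beta prior: with 14 successes and 8 failures, the posterior is Beta(0.5+14, 0.5+8) = Beta(14.5, 8.5).
E[θ | data] = 14.5/(14.5+8.5) = 0.630.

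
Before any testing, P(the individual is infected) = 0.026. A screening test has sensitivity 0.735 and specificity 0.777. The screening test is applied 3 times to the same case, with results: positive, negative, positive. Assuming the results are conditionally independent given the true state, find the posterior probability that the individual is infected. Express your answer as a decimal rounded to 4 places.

Posterior P(H) ≈ 0.0900

With H the event that the individual is infected, the joint likelihood of the observed sequence is P(data|H) = 0.735·0.265·0.735 = 0.14316 and P(data|¬H) = 0.223·0.777·0.223 = 0.038639.
Bayes: P(H|data) = 0.026·0.14316 / (0.026·0.14316 + 0.974·0.038639) = 0.0037222/0.041357 = 0.0900.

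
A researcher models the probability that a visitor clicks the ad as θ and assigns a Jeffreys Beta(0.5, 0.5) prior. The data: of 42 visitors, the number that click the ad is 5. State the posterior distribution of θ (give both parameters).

Posterior: Beta(5.5, 37.5)

Observing 5 successes and 37 failures updates Beta(0.5, 0.5) by adding the success and failure counts to the two shape parameters: α = 0.5+5 = 5.5, β = 0.5+37 = 37.5.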